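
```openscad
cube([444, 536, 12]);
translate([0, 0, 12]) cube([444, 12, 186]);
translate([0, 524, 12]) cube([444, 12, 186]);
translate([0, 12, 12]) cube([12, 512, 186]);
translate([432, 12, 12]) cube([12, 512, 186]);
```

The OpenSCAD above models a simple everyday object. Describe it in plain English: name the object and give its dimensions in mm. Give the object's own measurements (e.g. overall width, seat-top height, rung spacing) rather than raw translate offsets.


An open-topped rectangular box: outside dimensions 444×536×198 mm, with a uniform wall and base thickness of 12 mm. The base is a full 444×536 slab on the floor; four walls sit on top of the base. The front and back walls (the −y and +y sides) span the full width; the two side walls fit between them.


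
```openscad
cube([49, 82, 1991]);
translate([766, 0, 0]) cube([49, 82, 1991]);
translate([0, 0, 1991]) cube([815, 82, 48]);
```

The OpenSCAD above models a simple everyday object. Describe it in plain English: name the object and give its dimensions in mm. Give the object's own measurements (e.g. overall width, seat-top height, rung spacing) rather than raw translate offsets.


A door frame. The clear opening is 717 mm wide and 1991 mm high. Two 49 mm wide jambs, 82 mm deep, stand either side of the opening from the floor to the top of the opening. A 48 mm thick head sits across the top of both jambs, spanning the full outside width of the frame.


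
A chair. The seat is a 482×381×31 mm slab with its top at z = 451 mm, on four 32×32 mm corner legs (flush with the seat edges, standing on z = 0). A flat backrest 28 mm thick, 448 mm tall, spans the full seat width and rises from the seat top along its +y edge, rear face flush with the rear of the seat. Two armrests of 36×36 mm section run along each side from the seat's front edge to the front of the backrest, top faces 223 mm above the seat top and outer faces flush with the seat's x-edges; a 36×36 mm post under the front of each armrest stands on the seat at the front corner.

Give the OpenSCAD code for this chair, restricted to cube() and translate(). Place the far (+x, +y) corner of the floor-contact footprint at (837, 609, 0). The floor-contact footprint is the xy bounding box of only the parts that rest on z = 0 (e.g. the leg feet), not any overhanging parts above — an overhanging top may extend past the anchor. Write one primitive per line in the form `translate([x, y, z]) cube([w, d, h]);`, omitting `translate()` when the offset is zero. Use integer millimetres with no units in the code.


// leg_h = 451 - 31 = 420
// arm post h = 223 - 36 = 187
translate([355, 228, 420]) cube([482, 381, 31]);
translate([355, 228, 0]) cube([32, 32, 420]);
translate([805, 228, 0]) cube([32, 32, 420]);
translate([355, 577, 0]) cube([32, 32, 420]);
translate([805, 577, 0]) cube([32, 32, 420]);
translate([355, 581, 451]) cube([482, 28, 448]);
translate([355, 228, 638]) cube([36, 353, 36]);
translate([801, 228, 638]) cube([36, 353, 36]);
translate([355, 228, 451]) cube([36, 36, 187]);
translate([801, 228, 451]) cube([36, 36, 187]);


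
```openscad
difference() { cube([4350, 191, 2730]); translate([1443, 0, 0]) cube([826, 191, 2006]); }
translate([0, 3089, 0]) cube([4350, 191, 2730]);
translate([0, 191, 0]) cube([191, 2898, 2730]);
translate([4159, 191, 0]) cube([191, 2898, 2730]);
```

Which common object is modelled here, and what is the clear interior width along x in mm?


A single room. The interior width is 3968 mm.

Four walls enclosing a rectangle with a door in the front wall — a room. Outside width 4350 minus two 191 mm walls gives 3968 mm.


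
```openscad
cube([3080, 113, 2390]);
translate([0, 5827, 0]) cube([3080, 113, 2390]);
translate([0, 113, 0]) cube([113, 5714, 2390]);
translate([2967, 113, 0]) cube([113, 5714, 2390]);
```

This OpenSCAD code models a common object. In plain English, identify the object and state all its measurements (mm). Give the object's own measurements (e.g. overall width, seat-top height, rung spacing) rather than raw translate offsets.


The wall frame of a small rectangular building: four walls, each 2390 mm tall and 113 mm thick, enclosing a footprint 3080 mm (x) by 5940 mm (y) outside-to-outside, with no floor or roof. The front and back walls (the −y and +y sides) span the full width; the two side walls fit between them.


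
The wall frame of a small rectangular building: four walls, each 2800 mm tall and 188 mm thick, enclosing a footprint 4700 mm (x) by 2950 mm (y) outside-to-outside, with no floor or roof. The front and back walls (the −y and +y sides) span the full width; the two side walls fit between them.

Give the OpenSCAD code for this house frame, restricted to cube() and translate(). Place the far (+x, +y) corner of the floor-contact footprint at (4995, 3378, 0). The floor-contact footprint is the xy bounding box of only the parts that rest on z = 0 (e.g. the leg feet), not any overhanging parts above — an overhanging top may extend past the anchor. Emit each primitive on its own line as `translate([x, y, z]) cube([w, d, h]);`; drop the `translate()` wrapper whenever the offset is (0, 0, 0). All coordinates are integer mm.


translate([295, 428, 0]) cube([4700, 188, 2800]);
translate([295, 3190, 0]) cube([4700, 188, 2800]);
translate([295, 616, 0]) cube([188, 2574, 2800]);
translate([4807, 616, 0]) cube([188, 2574, 2800]);


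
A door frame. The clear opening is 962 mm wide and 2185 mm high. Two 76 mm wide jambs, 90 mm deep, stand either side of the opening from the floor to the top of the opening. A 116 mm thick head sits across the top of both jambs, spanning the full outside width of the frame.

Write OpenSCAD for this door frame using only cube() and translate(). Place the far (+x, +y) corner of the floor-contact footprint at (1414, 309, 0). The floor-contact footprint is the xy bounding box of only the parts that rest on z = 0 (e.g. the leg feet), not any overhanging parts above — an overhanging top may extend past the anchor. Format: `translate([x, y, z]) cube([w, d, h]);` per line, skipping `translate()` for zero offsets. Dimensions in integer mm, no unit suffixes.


translate([300, 219, 0]) cube([76, 90, 2185]);
translate([1338, 219, 0]) cube([76, 90, 2185]);
translate([300, 219, 2185]) cube([1114, 90, 116]);


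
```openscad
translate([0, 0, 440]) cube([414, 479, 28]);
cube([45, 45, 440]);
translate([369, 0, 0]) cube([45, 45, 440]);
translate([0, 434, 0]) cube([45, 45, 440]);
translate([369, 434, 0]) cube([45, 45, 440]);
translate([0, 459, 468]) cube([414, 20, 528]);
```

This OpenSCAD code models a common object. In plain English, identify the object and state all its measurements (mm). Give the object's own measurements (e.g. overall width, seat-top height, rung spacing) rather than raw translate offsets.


A chair. The seat is a 414×479×28 mm slab with its top at z = 468 mm, on four 45×45 mm corner legs (flush with the seat edges, standing on z = 0). A flat backrest 20 mm thick, 528 mm tall, spans the full seat width and rises from the seat top along its +y edge, rear face flush with the rear of the seat.


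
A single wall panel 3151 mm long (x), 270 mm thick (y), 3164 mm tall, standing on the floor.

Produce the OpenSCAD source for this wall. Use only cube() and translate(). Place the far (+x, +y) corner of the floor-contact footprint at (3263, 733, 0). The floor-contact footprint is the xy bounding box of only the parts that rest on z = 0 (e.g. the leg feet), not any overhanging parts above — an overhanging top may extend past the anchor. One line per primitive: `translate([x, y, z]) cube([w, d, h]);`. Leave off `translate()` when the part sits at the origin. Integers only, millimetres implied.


translate([112, 463, 0]) cube([3151, 270, 3164]);


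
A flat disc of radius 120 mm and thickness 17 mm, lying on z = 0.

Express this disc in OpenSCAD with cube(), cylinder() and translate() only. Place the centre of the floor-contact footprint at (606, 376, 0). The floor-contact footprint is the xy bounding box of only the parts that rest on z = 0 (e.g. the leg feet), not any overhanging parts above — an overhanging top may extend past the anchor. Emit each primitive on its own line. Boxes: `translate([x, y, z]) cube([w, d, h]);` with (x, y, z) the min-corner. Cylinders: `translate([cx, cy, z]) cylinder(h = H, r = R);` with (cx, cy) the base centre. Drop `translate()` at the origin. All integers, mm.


translate([606, 376, 0]) cylinder(h = 17, r = 120);


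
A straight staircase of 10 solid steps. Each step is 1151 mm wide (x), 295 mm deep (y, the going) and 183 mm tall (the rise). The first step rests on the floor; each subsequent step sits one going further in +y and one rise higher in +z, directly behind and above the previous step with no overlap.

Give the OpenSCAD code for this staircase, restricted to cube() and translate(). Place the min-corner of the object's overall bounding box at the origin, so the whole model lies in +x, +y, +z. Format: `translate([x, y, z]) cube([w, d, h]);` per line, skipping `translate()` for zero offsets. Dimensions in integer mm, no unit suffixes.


cube([1151, 295, 183]);
translate([0, 295, 183]) cube([1151, 295, 183]);
translate([0, 590, 366]) cube([1151, 295, 183]);
translate([0, 885, 549]) cube([1151, 295, 183]);
translate([0, 1180, 732]) cube([1151, 295, 183]);
translate([0, 1475, 915]) cube([1151, 295, 183]);
translate([0, 1770, 1098]) cube([1151, 295, 183]);
translate([0, 2065, 1281]) cube([1151, 295, 183]);
translate([0, 2360, 1464]) cube([1151, 295, 183]);
translate([0, 2655, 1647]) cube([1151, 295, 183]);


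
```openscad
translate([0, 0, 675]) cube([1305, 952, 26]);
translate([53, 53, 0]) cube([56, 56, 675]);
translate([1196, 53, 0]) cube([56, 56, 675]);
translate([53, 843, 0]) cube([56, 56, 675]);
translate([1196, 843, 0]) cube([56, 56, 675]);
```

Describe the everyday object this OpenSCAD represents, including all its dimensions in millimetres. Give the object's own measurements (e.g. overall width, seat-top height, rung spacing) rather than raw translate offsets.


A table: top 1305 mm (x) × 952 mm (y), 26 mm thick, upper face at z = 701 mm, on four 56×56 mm square legs, each inset 53 mm from the nearest pair of top edges from z = 0 to the bottom of the top.


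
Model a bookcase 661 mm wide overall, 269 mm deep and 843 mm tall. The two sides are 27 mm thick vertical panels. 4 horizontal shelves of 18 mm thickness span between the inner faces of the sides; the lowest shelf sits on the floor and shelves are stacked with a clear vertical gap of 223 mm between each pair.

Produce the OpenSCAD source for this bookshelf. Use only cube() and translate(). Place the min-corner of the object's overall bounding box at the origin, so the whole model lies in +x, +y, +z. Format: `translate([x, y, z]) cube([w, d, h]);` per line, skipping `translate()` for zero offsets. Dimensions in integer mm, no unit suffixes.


cube([27, 269, 843]);
translate([634, 0, 0]) cube([27, 269, 843]);
translate([27, 0, 0]) cube([607, 269, 18]);
translate([27, 0, 241]) cube([607, 269, 18]);
translate([27, 0, 482]) cube([607, 269, 18]);
translate([27, 0, 723]) cube([607, 269, 18]);


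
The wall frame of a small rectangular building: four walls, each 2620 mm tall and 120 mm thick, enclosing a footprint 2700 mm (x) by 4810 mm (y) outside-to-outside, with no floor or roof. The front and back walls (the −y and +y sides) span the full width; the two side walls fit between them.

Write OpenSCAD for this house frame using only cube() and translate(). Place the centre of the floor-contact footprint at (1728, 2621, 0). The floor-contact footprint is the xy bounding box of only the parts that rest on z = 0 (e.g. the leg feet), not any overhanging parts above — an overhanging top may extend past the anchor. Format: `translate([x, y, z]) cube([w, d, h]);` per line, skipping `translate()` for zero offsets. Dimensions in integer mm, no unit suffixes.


translate([378, 216, 0]) cube([2700, 120, 2620]);
translate([378, 4906, 0]) cube([2700, 120, 2620]);
translate([378, 336, 0]) cube([120, 4570, 2620]);
translate([2958, 336, 0]) cube([120, 4570, 2620]);


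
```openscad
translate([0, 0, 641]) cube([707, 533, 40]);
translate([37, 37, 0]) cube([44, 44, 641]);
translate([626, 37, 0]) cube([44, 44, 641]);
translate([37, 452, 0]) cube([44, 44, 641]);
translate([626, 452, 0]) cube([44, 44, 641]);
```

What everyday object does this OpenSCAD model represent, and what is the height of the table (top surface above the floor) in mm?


A table. The table height is 681 mm.

A 707×533×40 slab sits at z = 641 on four 44 mm square posts — a table. The top surface is at 641 + 40 = 681 mm.


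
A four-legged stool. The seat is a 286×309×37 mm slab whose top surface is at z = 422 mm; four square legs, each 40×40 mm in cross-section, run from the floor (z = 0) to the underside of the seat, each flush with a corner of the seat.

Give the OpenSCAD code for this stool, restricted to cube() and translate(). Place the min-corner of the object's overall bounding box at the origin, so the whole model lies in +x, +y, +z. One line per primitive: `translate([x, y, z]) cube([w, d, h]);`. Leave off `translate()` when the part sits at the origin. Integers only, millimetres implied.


translate([0, 0, 385]) cube([286, 309, 37]);
cube([40, 40, 385]);
translate([246, 0, 0]) cube([40, 40, 385]);
translate([0, 269, 0]) cube([40, 40, 385]);
translate([246, 269, 0]) cube([40, 40, 385]);


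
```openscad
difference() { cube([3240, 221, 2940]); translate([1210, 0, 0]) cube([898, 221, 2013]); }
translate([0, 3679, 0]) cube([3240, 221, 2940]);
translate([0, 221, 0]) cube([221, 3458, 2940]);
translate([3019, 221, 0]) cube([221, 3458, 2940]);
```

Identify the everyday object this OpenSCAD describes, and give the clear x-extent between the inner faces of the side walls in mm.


A single room. The interior width is 2798 mm.

Four walls enclosing a rectangle with a door in the front wall — a room. Outside width 3240 minus two 221 mm walls gives 2798 mm.


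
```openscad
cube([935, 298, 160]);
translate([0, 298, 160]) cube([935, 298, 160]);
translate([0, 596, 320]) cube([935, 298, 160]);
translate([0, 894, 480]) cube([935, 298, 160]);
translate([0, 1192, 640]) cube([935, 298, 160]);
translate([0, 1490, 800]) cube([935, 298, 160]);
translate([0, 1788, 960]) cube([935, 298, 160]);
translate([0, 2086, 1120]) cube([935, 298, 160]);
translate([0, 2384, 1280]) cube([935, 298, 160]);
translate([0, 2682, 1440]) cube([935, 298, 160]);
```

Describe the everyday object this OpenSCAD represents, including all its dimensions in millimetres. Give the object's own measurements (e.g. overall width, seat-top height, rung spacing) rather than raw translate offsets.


A straight staircase of 10 solid steps. Each step is 935 mm wide (x), 298 mm deep (y, the going) and 160 mm tall (the rise). The first step rests on the floor; each subsequent step sits one going further in +y and one rise higher in +z, directly behind and above the previous step with no overlap.


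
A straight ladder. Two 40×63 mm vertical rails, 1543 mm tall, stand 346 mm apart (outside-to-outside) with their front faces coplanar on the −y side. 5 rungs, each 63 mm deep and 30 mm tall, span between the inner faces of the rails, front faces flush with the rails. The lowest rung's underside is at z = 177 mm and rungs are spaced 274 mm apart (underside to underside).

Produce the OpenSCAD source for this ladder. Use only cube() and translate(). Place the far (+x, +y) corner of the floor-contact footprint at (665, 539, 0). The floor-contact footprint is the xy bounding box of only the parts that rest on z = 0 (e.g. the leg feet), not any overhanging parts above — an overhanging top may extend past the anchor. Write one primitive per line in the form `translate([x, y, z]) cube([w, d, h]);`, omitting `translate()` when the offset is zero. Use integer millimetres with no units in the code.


translate([319, 476, 0]) cube([40, 63, 1543]);
translate([625, 476, 0]) cube([40, 63, 1543]);
translate([359, 476, 177]) cube([266, 63, 30]);
translate([359, 476, 451]) cube([266, 63, 30]);
translate([359, 476, 725]) cube([266, 63, 30]);
translate([359, 476, 999]) cube([266, 63, 30]);
translate([359, 476, 1273]) cube([266, 63, 30]);


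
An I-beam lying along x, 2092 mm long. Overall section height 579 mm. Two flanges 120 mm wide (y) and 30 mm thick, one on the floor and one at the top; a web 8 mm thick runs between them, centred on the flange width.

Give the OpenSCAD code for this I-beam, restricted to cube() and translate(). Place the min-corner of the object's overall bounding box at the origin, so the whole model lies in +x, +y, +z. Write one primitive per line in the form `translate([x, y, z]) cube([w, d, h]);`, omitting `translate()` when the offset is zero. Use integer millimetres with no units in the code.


cube([2092, 120, 30]);
translate([0, 56, 30]) cube([2092, 8, 519]);
translate([0, 0, 549]) cube([2092, 120, 30]);


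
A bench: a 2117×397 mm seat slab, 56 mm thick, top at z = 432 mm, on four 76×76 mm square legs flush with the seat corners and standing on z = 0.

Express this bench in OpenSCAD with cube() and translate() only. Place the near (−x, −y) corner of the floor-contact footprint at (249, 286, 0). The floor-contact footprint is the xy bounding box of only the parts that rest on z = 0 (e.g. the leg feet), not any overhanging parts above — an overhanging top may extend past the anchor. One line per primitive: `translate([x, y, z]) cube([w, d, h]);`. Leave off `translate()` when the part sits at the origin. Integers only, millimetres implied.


translate([249, 286, 376]) cube([2117, 397, 56]);
translate([249, 286, 0]) cube([76, 76, 376]);
translate([249, 607, 0]) cube([76, 76, 376]);
translate([2290, 286, 0]) cube([76, 76, 376]);
translate([2290, 607, 0]) cube([76, 76, 376]);


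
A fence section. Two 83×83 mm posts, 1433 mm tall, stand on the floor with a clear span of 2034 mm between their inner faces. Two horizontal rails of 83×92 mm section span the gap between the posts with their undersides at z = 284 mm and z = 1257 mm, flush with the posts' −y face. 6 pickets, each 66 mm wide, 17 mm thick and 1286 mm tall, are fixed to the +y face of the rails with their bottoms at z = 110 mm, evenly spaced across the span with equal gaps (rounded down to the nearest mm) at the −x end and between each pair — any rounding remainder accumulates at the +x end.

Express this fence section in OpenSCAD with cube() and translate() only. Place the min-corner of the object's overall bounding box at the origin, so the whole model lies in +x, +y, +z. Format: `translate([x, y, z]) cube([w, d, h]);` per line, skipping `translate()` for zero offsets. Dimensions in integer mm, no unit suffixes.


cube([83, 83, 1433]);
translate([2117, 0, 0]) cube([83, 83, 1433]);
translate([83, 0, 284]) cube([2034, 83, 92]);
translate([83, 0, 1257]) cube([2034, 83, 92]);
translate([317, 83, 110]) cube([66, 17, 1286]);
translate([617, 83, 110]) cube([66, 17, 1286]);
translate([917, 83, 110]) cube([66, 17, 1286]);
translate([1217, 83, 110]) cube([66, 17, 1286]);
translate([1517, 83, 110]) cube([66, 17, 1286]);
translate([1817, 83, 110]) cube([66, 17, 1286]);


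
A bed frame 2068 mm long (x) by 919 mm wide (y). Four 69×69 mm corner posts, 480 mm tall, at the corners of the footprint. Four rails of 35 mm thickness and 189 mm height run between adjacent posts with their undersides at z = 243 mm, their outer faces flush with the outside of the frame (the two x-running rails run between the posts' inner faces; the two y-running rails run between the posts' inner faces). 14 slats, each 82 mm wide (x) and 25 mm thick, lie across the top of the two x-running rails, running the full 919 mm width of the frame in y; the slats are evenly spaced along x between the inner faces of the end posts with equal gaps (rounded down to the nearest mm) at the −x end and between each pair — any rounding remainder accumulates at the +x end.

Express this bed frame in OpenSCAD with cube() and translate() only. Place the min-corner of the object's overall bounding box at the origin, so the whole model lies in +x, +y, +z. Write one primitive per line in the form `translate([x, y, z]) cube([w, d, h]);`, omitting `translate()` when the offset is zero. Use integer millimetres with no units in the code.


cube([69, 69, 480]);
translate([0, 850, 0]) cube([69, 69, 480]);
translate([1999, 0, 0]) cube([69, 69, 480]);
translate([1999, 850, 0]) cube([69, 69, 480]);
translate([69, 0, 243]) cube([1930, 35, 189]);
translate([69, 884, 243]) cube([1930, 35, 189]);
translate([0, 69, 243]) cube([35, 781, 189]);
translate([2033, 69, 243]) cube([35, 781, 189]);
translate([121, 0, 432]) cube([82, 919, 25]);
translate([255, 0, 432]) cube([82, 919, 25]);
translate([389, 0, 432]) cube([82, 919, 25]);
translate([523, 0, 432]) cube([82, 919, 25]);
translate([657, 0, 432]) cube([82, 919, 25]);
translate([791, 0, 432]) cube([82, 919, 25]);
translate([925, 0, 432]) cube([82, 919, 25]);
translate([1059, 0, 432]) cube([82, 919, 25]);
translate([1193, 0, 432]) cube([82, 919, 25]);
translate([1327, 0, 432]) cube([82, 919, 25]);
translate([1461, 0, 432]) cube([82, 919, 25]);
translate([1595, 0, 432]) cube([82, 919, 25]);
translate([1729, 0, 432]) cube([82, 919, 25]);
translate([1863, 0, 432]) cube([82, 919, 25]);


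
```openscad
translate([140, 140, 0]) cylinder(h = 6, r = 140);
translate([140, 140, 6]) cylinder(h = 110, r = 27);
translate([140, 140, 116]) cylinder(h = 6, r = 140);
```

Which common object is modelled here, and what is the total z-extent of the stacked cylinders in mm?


A spool. The overall height is 122 mm.

Three coaxial cylinders, large–small–large — a spool. Two 6 mm flanges and a 110 mm core give 6 + 110 + 6 = 122 mm.


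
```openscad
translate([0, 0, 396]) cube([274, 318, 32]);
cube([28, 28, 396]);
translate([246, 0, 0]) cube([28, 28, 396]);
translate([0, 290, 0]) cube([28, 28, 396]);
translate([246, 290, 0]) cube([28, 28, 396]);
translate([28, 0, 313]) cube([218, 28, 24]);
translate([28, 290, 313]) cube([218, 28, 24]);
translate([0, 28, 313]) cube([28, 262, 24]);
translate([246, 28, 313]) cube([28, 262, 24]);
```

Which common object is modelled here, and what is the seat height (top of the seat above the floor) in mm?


A stool. The seat height is 428 mm.

A 274×318×32 slab at z = 396 on four corner posts — a stool. The seat top is 396 + 32 = 428 mm.


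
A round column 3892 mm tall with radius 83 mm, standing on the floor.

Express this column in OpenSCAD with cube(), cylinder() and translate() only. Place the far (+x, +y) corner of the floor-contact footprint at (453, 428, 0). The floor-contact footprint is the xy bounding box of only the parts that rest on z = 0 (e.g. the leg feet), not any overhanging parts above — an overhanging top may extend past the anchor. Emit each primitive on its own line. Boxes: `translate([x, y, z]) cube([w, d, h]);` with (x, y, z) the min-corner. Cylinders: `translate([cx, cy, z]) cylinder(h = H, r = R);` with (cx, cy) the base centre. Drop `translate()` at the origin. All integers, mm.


translate([370, 345, 0]) cylinder(h = 3892, r = 83);


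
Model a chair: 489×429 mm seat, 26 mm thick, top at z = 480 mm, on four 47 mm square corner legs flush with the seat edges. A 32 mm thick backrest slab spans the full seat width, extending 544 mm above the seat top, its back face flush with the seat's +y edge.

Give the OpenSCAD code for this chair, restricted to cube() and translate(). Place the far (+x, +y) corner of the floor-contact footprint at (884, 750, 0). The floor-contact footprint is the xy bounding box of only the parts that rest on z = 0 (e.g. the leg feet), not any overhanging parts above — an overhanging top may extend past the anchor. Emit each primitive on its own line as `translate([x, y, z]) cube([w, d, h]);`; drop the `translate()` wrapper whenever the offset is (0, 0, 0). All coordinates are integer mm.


translate([395, 321, 454]) cube([489, 429, 26]);
translate([395, 321, 0]) cube([47, 47, 454]);
translate([837, 321, 0]) cube([47, 47, 454]);
translate([395, 703, 0]) cube([47, 47, 454]);
translate([837, 703, 0]) cube([47, 47, 454]);
translate([395, 718, 480]) cube([489, 32, 544]);


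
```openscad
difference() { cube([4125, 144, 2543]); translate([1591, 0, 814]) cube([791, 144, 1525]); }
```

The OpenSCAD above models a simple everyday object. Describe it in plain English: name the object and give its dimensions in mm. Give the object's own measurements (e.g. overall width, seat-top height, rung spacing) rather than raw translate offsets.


A wall 4125 mm long (x), 144 mm thick (y), 2543 mm tall, with a rectangular window opening cut through it. The opening is 791 mm wide and 1525 mm tall; its sill is at z = 814 mm and its near (−x) edge is 1591 mm from the wall's −x end. The opening passes through the full wall thickness.


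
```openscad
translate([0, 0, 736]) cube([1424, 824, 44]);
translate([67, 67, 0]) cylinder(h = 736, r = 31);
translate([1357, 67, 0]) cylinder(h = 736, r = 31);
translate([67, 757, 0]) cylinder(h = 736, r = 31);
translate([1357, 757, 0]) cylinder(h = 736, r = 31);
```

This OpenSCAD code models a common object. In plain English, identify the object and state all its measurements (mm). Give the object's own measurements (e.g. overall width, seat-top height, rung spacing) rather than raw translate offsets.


A table: top 1424 mm (x) × 824 mm (y), 44 mm thick, upper face at z = 780 mm, on four round legs of 62 mm diameter, each leg's bounding box inset 36 mm from the nearest pair of top edges from z = 0 to the bottom of the top.


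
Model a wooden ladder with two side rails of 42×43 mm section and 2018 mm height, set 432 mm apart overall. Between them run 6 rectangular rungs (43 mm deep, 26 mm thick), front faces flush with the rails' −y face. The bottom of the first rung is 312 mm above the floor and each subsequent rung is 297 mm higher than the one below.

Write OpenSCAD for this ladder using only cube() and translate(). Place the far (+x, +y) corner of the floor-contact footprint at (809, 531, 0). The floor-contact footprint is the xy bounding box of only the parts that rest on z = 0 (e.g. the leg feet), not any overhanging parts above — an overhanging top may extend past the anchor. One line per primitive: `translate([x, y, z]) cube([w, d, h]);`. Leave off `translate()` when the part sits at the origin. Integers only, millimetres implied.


translate([377, 488, 0]) cube([42, 43, 2018]);
translate([767, 488, 0]) cube([42, 43, 2018]);
translate([419, 488, 312]) cube([348, 43, 26]);
translate([419, 488, 609]) cube([348, 43, 26]);
translate([419, 488, 906]) cube([348, 43, 26]);
translate([419, 488, 1203]) cube([348, 43, 26]);
translate([419, 488, 1500]) cube([348, 43, 26]);
translate([419, 488, 1797]) cube([348, 43, 26]);


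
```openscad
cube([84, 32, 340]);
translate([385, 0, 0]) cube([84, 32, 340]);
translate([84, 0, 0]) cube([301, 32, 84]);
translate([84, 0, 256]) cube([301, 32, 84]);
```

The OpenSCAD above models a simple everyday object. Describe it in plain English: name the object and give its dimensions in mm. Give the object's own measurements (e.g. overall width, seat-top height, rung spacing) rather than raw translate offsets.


A rectangular picture frame lying in the x–z plane (depth along y). The opening is 301 mm wide (x) by 172 mm tall (z), surrounded by a border 84 mm wide on all four sides. The frame is 32 mm deep and is made of two full-height vertical stiles with two horizontal rails fitted between them.


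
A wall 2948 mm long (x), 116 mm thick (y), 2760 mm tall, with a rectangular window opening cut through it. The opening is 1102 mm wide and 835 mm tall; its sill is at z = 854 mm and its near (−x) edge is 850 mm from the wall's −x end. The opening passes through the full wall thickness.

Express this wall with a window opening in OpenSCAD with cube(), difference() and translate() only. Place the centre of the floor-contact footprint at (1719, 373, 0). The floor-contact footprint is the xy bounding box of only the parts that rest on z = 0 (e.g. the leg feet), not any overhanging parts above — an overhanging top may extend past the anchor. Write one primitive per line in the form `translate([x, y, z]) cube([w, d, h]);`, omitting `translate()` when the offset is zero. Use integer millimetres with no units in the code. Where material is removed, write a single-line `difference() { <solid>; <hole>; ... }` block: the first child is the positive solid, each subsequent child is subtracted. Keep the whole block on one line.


difference() { translate([245, 315, 0]) cube([2948, 116, 2760]); translate([1095, 315, 854]) cube([1102, 116, 835]); }


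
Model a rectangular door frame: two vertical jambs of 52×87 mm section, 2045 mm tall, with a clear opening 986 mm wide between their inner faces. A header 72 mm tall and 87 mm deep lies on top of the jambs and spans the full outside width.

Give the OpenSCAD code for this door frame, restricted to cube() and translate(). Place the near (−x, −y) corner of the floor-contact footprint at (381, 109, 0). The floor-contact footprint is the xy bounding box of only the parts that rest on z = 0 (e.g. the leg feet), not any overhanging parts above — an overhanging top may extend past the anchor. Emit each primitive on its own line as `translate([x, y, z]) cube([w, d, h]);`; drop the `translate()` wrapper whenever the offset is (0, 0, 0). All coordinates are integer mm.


translate([381, 109, 0]) cube([52, 87, 2045]);
translate([1419, 109, 0]) cube([52, 87, 2045]);
translate([381, 109, 2045]) cube([1090, 87, 72]);


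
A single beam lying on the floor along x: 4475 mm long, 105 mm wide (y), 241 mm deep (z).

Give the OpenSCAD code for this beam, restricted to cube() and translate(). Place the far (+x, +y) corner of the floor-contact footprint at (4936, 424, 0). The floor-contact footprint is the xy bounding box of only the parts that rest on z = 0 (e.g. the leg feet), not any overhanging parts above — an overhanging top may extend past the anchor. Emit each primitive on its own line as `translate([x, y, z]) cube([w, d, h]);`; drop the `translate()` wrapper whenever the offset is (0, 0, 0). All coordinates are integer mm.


translate([461, 319, 0]) cube([4475, 105, 241]);


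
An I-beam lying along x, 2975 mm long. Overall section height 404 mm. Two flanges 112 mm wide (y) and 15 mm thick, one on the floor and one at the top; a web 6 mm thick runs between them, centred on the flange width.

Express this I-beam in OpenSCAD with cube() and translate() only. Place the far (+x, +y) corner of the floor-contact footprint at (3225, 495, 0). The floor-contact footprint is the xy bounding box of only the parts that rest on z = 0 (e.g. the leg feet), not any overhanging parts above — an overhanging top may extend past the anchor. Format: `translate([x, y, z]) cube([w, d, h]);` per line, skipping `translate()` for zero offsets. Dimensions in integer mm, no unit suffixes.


translate([250, 383, 0]) cube([2975, 112, 15]);
translate([250, 436, 15]) cube([2975, 6, 374]);
translate([250, 383, 389]) cube([2975, 112, 15]);


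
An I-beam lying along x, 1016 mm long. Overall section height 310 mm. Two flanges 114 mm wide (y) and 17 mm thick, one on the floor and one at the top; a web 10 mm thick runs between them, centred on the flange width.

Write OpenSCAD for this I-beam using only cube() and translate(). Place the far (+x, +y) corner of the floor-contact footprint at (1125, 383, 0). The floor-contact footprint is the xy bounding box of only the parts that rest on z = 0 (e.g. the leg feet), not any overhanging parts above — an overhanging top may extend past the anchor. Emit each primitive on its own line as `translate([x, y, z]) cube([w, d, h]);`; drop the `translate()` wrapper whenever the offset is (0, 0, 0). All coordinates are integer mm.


translate([109, 269, 0]) cube([1016, 114, 17]);
translate([109, 321, 17]) cube([1016, 10, 276]);
translate([109, 269, 293]) cube([1016, 114, 17]);


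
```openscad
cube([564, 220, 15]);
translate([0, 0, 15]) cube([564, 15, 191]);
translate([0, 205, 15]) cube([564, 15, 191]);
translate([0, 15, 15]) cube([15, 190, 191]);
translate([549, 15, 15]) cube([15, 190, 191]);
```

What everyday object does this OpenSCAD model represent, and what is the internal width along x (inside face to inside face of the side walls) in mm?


An open box. The internal width is 534 mm.

A 564×220 base slab with four walls standing on it — an open box. The base is 564 mm wide and the walls are 15 mm thick, so the internal width is 564 − 2 × 15 = 534 mm.


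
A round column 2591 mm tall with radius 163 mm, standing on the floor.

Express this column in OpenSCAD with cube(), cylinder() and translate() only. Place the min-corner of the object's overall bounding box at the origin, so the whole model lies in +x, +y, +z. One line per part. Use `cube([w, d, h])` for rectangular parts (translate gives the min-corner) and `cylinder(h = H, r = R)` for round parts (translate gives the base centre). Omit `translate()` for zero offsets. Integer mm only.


translate([163, 163, 0]) cylinder(h = 2591, r = 163);


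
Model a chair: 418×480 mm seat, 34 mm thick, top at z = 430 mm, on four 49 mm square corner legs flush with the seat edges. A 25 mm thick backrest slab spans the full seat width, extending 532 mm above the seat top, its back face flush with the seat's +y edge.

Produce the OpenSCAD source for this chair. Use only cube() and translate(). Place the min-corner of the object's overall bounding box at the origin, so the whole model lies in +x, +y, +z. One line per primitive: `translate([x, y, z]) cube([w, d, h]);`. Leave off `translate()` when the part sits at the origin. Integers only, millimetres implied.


translate([0, 0, 396]) cube([418, 480, 34]);
cube([49, 49, 396]);
translate([369, 0, 0]) cube([49, 49, 396]);
translate([0, 431, 0]) cube([49, 49, 396]);
translate([369, 431, 0]) cube([49, 49, 396]);
translate([0, 455, 430]) cube([418, 25, 532]);


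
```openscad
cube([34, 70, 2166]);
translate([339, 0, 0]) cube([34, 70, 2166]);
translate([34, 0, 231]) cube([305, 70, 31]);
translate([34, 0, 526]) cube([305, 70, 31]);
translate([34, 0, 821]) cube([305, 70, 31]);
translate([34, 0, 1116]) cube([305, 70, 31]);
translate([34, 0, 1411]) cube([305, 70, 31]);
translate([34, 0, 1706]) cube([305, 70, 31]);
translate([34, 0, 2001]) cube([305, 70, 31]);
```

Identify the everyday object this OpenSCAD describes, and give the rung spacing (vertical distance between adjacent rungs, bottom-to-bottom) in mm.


A ladder. The rung spacing is 295 mm.

Two tall 34×70 posts with 7 short bars between them — a ladder. Adjacent rungs sit at z = 231 and z = 526, so the spacing is 526 − 231 = 295 mm.


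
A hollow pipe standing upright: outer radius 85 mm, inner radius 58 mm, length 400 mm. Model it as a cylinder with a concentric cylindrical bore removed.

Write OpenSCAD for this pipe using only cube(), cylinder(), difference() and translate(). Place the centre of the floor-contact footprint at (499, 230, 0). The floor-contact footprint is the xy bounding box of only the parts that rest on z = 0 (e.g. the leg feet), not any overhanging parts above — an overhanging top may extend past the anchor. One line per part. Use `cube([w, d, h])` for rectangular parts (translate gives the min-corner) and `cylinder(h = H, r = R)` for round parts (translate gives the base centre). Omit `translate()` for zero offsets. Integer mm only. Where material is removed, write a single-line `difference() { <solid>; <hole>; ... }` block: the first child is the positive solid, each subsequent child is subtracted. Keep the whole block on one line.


difference() { translate([499, 230, 0]) cylinder(h = 400, r = 85); translate([499, 230, 0]) cylinder(h = 400, r = 58); }


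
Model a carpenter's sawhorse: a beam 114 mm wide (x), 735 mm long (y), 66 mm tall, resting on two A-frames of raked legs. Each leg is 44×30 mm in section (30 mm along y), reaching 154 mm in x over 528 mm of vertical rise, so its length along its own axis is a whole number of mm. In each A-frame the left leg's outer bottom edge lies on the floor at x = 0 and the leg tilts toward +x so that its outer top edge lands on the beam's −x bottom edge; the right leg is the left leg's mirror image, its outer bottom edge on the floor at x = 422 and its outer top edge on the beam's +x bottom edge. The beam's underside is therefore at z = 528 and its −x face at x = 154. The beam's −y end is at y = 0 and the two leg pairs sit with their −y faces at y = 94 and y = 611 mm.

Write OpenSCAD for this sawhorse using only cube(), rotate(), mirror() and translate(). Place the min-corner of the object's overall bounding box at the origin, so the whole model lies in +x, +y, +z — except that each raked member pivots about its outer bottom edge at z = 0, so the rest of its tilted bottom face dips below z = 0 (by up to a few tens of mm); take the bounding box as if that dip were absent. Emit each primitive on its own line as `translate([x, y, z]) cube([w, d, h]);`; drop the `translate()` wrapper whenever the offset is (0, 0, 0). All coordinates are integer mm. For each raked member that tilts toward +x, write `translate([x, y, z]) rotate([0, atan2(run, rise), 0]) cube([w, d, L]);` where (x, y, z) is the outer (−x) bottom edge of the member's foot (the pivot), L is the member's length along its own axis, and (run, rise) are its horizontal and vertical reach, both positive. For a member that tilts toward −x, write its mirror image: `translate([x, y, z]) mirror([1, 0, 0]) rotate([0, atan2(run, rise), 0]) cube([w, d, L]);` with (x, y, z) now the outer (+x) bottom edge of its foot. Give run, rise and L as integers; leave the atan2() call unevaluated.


translate([154, 0, 528]) cube([114, 735, 66]);
translate([0, 94, 0]) rotate([0, atan2(154, 528), 0]) cube([44, 30, 550]);
translate([422, 94, 0]) mirror([1, 0, 0]) rotate([0, atan2(154, 528), 0]) cube([44, 30, 550]);
translate([0, 611, 0]) rotate([0, atan2(154, 528), 0]) cube([44, 30, 550]);
translate([422, 611, 0]) mirror([1, 0, 0]) rotate([0, atan2(154, 528), 0]) cube([44, 30, 550]);


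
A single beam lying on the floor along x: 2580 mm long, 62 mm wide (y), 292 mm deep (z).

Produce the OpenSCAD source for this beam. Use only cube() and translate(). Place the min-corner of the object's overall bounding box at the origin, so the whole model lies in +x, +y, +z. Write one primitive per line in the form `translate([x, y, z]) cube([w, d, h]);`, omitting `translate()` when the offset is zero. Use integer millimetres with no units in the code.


cube([2580, 62, 292]);


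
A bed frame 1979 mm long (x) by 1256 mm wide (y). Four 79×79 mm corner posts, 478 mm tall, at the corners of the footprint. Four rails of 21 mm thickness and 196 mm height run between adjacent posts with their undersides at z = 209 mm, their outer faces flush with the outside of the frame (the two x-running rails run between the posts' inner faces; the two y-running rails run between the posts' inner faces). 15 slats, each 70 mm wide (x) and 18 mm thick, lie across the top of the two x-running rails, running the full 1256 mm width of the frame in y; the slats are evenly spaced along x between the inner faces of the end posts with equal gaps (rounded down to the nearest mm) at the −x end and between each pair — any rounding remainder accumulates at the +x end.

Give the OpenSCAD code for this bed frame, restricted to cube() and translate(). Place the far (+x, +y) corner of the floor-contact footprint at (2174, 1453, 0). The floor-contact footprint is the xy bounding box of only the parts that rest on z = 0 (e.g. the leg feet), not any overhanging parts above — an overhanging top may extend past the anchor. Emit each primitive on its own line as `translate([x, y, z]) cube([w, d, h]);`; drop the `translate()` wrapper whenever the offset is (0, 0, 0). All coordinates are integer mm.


// slat z = rail_z + rail_h = 209 + 196 = 405
// slat gap = ⌊(1821 − 15·70) / 16⌋ = 48
translate([195, 197, 0]) cube([79, 79, 478]);
translate([195, 1374, 0]) cube([79, 79, 478]);
translate([2095, 197, 0]) cube([79, 79, 478]);
translate([2095, 1374, 0]) cube([79, 79, 478]);
translate([274, 197, 209]) cube([1821, 21, 196]);
translate([274, 1432, 209]) cube([1821, 21, 196]);
translate([195, 276, 209]) cube([21, 1098, 196]);
translate([2153, 276, 209]) cube([21, 1098, 196]);
translate([322, 197, 405]) cube([70, 1256, 18]);
translate([440, 197, 405]) cube([70, 1256, 18]);
translate([558, 197, 405]) cube([70, 1256, 18]);
translate([676, 197, 405]) cube([70, 1256, 18]);
translate([794, 197, 405]) cube([70, 1256, 18]);
translate([912, 197, 405]) cube([70, 1256, 18]);
translate([1030, 197, 405]) cube([70, 1256, 18]);
translate([1148, 197, 405]) cube([70, 1256, 18]);
translate([1266, 197, 405]) cube([70, 1256, 18]);
translate([1384, 197, 405]) cube([70, 1256, 18]);
translate([1502, 197, 405]) cube([70, 1256, 18]);
translate([1620, 197, 405]) cube([70, 1256, 18]);
translate([1738, 197, 405]) cube([70, 1256, 18]);
translate([1856, 197, 405]) cube([70, 1256, 18]);
translate([1974, 197, 405]) cube([70, 1256, 18]);
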